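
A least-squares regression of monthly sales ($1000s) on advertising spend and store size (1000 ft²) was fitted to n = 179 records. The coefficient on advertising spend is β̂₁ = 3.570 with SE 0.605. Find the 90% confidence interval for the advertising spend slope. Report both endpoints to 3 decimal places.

(2.570, 4.570)

df = n − k − 1 = 179 − 2 − 1 = 176.
t* = t_{0.05, 176} = 1.653557.
Margin = t* × SE = 1.653557 × 0.605 = 1.00040.
CI: 3.570 ± 1.00040 → (2.570, 4.570).
With 90% confidence, each one-unit increase in advertising spend is associated with a change of between 2.570 and 4.570 $1000s in monthly sales, holding the other predictors fixed.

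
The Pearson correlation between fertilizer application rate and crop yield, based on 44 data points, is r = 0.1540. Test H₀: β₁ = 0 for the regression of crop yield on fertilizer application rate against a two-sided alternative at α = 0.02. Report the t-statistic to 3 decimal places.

t = 1.010

t = r·√(n − 2)/√(1 − r²) = 0.1540·√42/√0.976284 = 1.010.
df = n − 2 = 42.
Two-sided p ≈ 0.3182, which is ≥ 0.02, so fail to reject H₀.
The data do not give significant evidence of a linear association between fertilizer application rate and crop yield.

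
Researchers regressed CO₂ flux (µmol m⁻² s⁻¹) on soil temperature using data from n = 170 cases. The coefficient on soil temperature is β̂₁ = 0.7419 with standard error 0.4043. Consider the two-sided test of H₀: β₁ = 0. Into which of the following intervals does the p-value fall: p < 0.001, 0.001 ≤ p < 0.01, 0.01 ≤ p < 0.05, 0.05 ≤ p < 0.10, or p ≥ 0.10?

t = 0.7419 / 0.4043 = 1.835.
df = n − 2 = 170 − 2 = 168.
Two-sided p = 2·P(T_{168} > |t|) ≈ 0.0683.
So 0.05 ≤ p < 0.10.

0.05 ≤ p < 0.10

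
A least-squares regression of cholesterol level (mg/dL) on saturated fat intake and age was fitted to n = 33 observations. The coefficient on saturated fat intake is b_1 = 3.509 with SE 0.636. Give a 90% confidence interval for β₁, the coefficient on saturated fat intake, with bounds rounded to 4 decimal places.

df = n − k − 1 = 33 − 2 − 1 = 30.
t* = t_{0.05, 30} = 1.697261.
Margin = t* × SE = 1.697261 × 0.636 = 1.079458.
CI: 3.509 ± 1.079458 → (2.4295, 4.5885).
With 90% confidence, each one-unit increase in saturated fat intake is associated with a change of between 2.4295 and 4.5885 mg/dL in cholesterol level, holding the other predictors fixed.

(2.4295, 4.5885)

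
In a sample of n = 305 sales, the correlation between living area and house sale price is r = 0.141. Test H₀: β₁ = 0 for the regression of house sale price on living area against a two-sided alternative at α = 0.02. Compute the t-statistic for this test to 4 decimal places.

t = 2.4791

t = r·√(n − 2)/√(1 − r²) = 0.141·√303/√0.980119 = 2.4791.
df = n − 2 = 303.
Two-sided p ≈ 0.0137, which is < 0.02, so reject H₀.
There is evidence of a linear association between living area and house sale price.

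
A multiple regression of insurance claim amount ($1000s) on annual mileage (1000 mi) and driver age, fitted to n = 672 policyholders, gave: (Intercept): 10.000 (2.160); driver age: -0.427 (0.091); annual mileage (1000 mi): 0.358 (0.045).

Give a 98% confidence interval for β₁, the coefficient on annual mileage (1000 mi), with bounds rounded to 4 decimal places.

Read off: b = 0.358, SE = 0.045 for annual mileage (1000 mi).
df = n − k − 1 = 672 − 2 − 1 = 669.
t* = t_{0.01, 669} = 2.331935.
Margin = t* × SE = 2.331935 × 0.045 = 0.104937.
CI: 0.358 ± 0.104937 → (0.2531, 0.4629).

(0.2531, 0.4629)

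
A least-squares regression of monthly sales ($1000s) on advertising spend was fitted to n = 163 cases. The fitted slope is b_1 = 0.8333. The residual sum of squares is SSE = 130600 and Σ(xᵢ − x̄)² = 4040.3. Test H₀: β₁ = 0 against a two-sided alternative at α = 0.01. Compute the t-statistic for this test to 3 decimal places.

t = 1.860

MSE = SSE/(n − 2) = 130600/161 = 811.18.
SE(b_1) = √(MSE/Sₓₓ) = √(811.18/4040.3) = 0.448076.
t = 0.8333 / 0.448076 = 1.860.
df = n − 2 = 161.
Two-sided p ≈ 0.0647, which is ≥ 0.01, so fail to reject H₀.
The data do not give significant evidence of an association between advertising spend and monthly sales.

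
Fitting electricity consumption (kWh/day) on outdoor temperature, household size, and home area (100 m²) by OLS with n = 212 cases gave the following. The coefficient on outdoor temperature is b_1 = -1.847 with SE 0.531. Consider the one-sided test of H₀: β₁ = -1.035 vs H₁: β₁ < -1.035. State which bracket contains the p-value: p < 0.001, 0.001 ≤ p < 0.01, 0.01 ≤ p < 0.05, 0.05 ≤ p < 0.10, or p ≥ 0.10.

t = (-1.847 − (-1.035)) / 0.531 = -1.529.
df = n − k − 1 = 212 − 3 − 1 = 208.
One-sided p = P(T_{208} < t) ≈ 0.0639.
So 0.05 ≤ p < 0.10.

0.05 ≤ p < 0.10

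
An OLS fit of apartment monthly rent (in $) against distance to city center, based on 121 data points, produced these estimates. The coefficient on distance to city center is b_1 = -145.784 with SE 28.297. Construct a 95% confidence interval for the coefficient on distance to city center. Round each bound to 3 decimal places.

df = n − 2 = 121 − 2 = 119.
t* = t_{0.025, 119} = 1.9801.
Margin = t* × SE = 1.9801 × 28.297 = 56.03089.
CI: -145.784 ± 56.03089 → (-201.815, -89.753).
With 95% confidence, each one-unit increase in distance to city center is associated with a change of between -201.815 and -89.753 $ in apartment monthly rent.

(-201.815, -89.753)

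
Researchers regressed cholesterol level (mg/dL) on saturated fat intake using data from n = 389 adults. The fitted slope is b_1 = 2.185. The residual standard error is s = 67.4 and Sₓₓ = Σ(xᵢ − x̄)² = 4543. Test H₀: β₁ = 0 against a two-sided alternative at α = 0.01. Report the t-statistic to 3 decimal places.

t = 2.185

SE(b_1) = s/√Sₓₓ = 67.4/√4543 = 0.999974.
t = 2.185 / 0.999974 = 2.185.
df = n − 2 = 387.
Two-sided p ≈ 0.0295, which is ≥ 0.01, so fail to reject H₀.
The data do not give significant evidence of an association between saturated fat intake and cholesterol level.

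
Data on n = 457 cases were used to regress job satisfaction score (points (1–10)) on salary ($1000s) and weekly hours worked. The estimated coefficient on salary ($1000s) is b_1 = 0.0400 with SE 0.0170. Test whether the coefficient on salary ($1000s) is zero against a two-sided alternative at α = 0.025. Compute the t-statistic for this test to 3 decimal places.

H₀: β₁ = 0 vs H₁: β₁ ≠ 0.
t = (b_1 − β₁⁰)/SE = 0.0400 / 0.0170 = 2.353.
df = n − k − 1 = 457 − 2 − 1 = 454.
Two-sided p ≈ 0.0191, which is < 0.025, so reject H₀.
There is evidence that salary ($1000s) is associated with job satisfaction score, holding the other predictors fixed.

t = 2.353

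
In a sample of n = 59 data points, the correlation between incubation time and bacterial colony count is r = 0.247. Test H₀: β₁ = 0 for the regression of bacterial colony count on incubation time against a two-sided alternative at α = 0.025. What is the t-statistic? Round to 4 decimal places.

t = 1.9244

t = r·√(n − 2)/√(1 − r²) = 0.247·√57/√0.938991 = 1.9244.
df = n − 2 = 57.
Two-sided p ≈ 0.0593, which is ≥ 0.025, so fail to reject H₀.
The data do not give significant evidence of a linear association between incubation time and bacterial colony count.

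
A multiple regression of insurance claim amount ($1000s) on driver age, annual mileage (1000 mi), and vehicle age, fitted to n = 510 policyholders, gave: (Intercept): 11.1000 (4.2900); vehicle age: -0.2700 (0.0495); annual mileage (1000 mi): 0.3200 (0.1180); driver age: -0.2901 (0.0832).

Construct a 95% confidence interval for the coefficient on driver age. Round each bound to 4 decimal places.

Read off: b = -0.2901, SE = 0.0832 for driver age.
df = n − k − 1 = 510 − 3 − 1 = 506.
t* = t_{0.025, 506} = 1.964663.
Margin = t* × SE = 1.964663 × 0.0832 = 0.163460.
CI: -0.2901 ± 0.163460 → (-0.4536, -0.1266).

(-0.4536, -0.1266)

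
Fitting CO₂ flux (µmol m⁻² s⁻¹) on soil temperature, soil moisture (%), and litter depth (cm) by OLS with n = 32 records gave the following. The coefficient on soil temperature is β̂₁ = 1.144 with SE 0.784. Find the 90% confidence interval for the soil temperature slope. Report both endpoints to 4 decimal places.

df = n − k − 1 = 32 − 3 − 1 = 28.
t* = t_{0.05, 28} = 1.701131.
Margin = t* × SE = 1.701131 × 0.784 = 1.333687.
CI: 1.144 ± 1.333687 → (-0.1897, 2.4777).
With 90% confidence, each one-unit increase in soil temperature is associated with a change of between -0.1897 and 2.4777 µmol m⁻² s⁻¹ in CO₂ flux, holding the other predictors fixed.

(-0.1897, 2.4777)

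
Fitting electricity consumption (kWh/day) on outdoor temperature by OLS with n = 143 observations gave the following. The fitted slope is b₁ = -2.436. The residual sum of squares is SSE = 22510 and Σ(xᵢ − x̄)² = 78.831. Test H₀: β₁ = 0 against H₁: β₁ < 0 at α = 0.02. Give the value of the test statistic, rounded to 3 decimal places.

MSE = SSE/(n − 2) = 22510/141 = 159.645.
SE(b₁) = √(MSE/Sₓₓ) = √(159.645/78.831) = 1.42308.
t = -2.436 / 1.42308 = -1.712.
df = n − 2 = 141.
One-sided p ≈ 0.0446, which is ≥ 0.02, so fail to reject H₀.
The data do not give significant evidence that the true slope on outdoor temperature is negative.

t = -1.712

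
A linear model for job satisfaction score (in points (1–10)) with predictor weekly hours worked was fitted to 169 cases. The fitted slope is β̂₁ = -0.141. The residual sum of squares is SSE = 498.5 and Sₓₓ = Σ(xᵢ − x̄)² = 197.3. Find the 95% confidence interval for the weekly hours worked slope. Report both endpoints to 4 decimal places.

MSE = SSE/(n − 2) = 498.5/167 = 2.98503.
SE(β̂₁) = √(MSE/Sₓₓ) = √(2.98503/197.3) = 0.123002.
df = n − 2 = 167.
t* = t_{0.025, 167} = 1.974271.
Margin = t* × SE = 1.974271 × 0.123002 = 0.242839.
CI: -0.141 ± 0.242839 → (-0.3838, 0.1018).
With 95% confidence, each one-unit increase in weekly hours worked is associated with a change of between -0.3838 and 0.1018 points (1–10) in job satisfaction score.

(-0.3838, 0.1018)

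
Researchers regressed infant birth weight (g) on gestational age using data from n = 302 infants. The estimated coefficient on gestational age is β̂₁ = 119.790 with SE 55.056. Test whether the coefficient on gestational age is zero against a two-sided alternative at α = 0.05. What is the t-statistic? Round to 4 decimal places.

t = 2.1758

H₀: β₁ = 0 vs H₁: β₁ ≠ 0.
t = (β̂₁ − β₁⁰)/SE = 119.790 / 55.056 = 2.1758.
df = n − 2 = 302 − 2 = 300.
Two-sided p ≈ 0.0304, which is < 0.05, so reject H₀.
There is evidence that gestational age is associated with infant birth weight.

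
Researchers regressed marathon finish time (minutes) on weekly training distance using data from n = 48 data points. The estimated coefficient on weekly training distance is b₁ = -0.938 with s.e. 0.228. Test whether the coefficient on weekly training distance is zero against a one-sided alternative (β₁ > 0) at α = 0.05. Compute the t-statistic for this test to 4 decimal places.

t = -4.1140

H₀: β₁ = 0 vs H₁: β₁ > 0.
t = (b₁ − β₁⁰)/SE = -0.938 / 0.228 = -4.1140.
df = n − 2 = 48 − 2 = 46.
One-sided p ≈ 0.9999, which is ≥ 0.05, so fail to reject H₀.
The data do not give significant evidence that the true slope on weekly training distance is positive.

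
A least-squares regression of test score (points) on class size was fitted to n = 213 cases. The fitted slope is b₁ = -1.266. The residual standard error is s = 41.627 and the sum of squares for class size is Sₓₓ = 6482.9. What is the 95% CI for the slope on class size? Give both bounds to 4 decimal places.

SE(b₁) = s/√Sₓₓ = 41.627/√6482.9 = 0.517.
df = n − 2 = 211.
t* = t_{0.025, 211} = 1.971271.
Margin = t* × SE = 1.971271 × 0.517 = 1.019147.
CI: -1.266 ± 1.019147 → (-2.2851, -0.2469).
With 95% confidence, each one-unit increase in class size is associated with a change of between -2.2851 and -0.2469 points in test score.

(-2.2851, -0.2469)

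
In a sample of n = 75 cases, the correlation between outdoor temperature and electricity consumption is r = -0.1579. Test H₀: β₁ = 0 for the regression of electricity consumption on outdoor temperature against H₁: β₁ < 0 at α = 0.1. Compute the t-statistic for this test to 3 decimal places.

t = -1.366

t = r·√(n − 2)/√(1 − r²) = -0.1579·√73/√0.975068 = -1.366.
df = n − 2 = 73.
One-sided p ≈ 0.0880, which is < 0.1, so reject H₀.
There is evidence of a linear association between outdoor temperature and electricity consumption.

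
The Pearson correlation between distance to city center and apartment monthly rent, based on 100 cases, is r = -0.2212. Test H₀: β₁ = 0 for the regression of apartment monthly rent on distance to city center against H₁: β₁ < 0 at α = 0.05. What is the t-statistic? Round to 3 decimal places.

t = -2.245

t = r·√(n − 2)/√(1 − r²) = -0.2212·√98/√0.951071 = -2.245.
df = n − 2 = 98.
One-sided p ≈ 0.0135, which is < 0.05, so reject H₀.
There is evidence of a linear association between distance to city center and apartment monthly rent.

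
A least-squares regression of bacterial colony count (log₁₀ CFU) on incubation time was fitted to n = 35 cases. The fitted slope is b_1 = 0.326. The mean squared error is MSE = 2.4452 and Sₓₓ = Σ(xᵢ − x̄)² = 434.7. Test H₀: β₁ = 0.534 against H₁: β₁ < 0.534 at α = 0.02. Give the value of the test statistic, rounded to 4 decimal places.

t = -2.7733

SE(b_1) = √(MSE/Sₓₓ) = √(2.4452/434.7) = 0.0750002.
t = (0.326 − 0.534) / 0.0750002 = -2.7733.
df = n − 2 = 33.
One-sided p ≈ 0.0045, which is < 0.02, so reject H₀.
There is evidence that the true slope on incubation time is below 0.534 log₁₀ CFU per unit.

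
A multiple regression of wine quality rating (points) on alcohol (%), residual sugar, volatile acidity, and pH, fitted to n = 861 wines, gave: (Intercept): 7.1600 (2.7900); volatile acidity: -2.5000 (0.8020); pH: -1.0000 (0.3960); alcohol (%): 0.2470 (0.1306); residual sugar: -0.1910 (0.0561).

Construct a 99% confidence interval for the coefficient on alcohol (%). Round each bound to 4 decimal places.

Read off: b = 0.2470, SE = 0.1306 for alcohol (%).
df = n − k − 1 = 861 − 4 − 1 = 856.
t* = t_{0.005, 856} = 2.581585.
Margin = t* × SE = 2.581585 × 0.1306 = 0.337155.
CI: 0.2470 ± 0.337155 → (-0.0902, 0.5842).

(-0.0902, 0.5842)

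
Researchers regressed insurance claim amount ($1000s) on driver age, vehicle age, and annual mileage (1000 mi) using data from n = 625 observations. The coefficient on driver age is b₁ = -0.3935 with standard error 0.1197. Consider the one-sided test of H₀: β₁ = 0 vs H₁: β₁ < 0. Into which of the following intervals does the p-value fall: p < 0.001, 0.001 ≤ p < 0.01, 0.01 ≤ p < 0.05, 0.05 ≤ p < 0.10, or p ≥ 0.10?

t = -0.3935 / 0.1197 = -3.287.
df = n − k − 1 = 625 − 3 − 1 = 621.
One-sided p = P(T_{621} < t) ≈ 0.0005.
So p < 0.001.

p < 0.001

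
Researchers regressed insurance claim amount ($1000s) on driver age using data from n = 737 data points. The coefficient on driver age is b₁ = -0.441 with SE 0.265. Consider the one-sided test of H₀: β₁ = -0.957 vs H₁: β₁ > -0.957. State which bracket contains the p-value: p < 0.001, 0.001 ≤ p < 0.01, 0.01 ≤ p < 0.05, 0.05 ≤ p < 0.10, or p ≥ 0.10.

0.01 ≤ p < 0.05

t = (-0.441 − (-0.957)) / 0.265 = 1.947.
df = n − 2 = 737 − 2 = 735.
One-sided p = P(T_{735} > t) ≈ 0.0259.
So 0.01 ≤ p < 0.05.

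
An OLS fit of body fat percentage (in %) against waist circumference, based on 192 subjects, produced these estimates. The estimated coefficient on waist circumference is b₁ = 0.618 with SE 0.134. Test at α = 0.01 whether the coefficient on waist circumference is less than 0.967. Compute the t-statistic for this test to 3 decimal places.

H₀: β₁ = 0.967 vs H₁: β₁ < 0.967.
t = (b₁ − β₁⁰)/SE = (0.618 − 0.967) / 0.134 = -2.604.
df = n − 2 = 192 − 2 = 190.
One-sided p ≈ 0.0050, which is < 0.01, so reject H₀.
There is evidence that the true slope on waist circumference is below 0.967 % per unit.

t = -2.604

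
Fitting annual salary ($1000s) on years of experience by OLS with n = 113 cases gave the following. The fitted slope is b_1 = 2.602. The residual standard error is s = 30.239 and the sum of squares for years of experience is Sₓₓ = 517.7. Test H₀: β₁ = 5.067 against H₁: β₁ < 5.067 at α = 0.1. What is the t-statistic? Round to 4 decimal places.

t = -1.8548

SE(b_1) = s/√Sₓₓ = 30.239/√517.7 = 1.32901.
t = (2.602 − 5.067) / 1.32901 = -1.8548.
df = n − 2 = 111.
One-sided p ≈ 0.0331, which is < 0.1, so reject H₀.
There is evidence that the true slope on years of experience is below 5.067 $1000s per unit.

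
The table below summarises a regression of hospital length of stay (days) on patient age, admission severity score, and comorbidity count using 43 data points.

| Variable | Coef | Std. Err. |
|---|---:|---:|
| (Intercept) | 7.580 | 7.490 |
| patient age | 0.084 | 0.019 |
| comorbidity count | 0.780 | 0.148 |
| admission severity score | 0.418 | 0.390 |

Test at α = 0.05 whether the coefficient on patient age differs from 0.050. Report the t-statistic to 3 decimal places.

Read off: b = 0.084, SE = 0.019 for patient age.
H₀: β₁ = 0.050 vs H₁: β₁ ≠ 0.050.
t = (0.084 − 0.050) / 0.019 = 1.789.
df = n − k − 1 = 43 − 3 − 1 = 39.
Two-sided p ≈ 0.0813, which is ≥ 0.05, so fail to reject H₀.
The data are consistent with a true slope of 0.050 days per unit of patient age, holding the other predictors fixed.

t = 1.789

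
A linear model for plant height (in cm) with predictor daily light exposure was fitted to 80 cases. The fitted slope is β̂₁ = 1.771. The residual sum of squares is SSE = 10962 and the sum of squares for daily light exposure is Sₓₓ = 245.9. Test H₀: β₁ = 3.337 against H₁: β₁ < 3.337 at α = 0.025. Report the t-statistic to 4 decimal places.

t = -2.0714

MSE = SSE/(n − 2) = 10962/78 = 140.538.
SE(β̂₁) = √(MSE/Sₓₓ) = √(140.538/245.9) = 0.755994.
t = (1.771 − 3.337) / 0.755994 = -2.0714.
df = n − 2 = 78.
One-sided p ≈ 0.0208, which is < 0.025, so reject H₀.
There is evidence that the true slope on daily light exposure is below 3.337 cm per unit.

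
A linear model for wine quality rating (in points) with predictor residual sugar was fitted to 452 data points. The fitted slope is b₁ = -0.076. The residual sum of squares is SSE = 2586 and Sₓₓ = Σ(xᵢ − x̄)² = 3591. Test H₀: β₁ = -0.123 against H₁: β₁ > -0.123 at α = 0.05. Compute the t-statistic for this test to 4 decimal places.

MSE = SSE/(n − 2) = 2586/450 = 5.74667.
SE(b₁) = √(MSE/Sₓₓ) = √(5.74667/3591) = 0.0400037.
t = (-0.076 − (-0.123)) / 0.0400037 = 1.1749.
df = n − 2 = 450.
One-sided p ≈ 0.1203, which is ≥ 0.05, so fail to reject H₀.
The data do not give significant evidence that the true slope on residual sugar exceeds -0.123 points per unit.

t = 1.1749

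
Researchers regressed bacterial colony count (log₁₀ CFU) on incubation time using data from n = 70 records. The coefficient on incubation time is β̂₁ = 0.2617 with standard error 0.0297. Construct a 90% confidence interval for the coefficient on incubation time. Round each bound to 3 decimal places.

(0.212, 0.311)

df = n − 2 = 70 − 2 = 68.
t* = t_{0.05, 68} = 1.667572.
Margin = t* × SE = 1.667572 × 0.0297 = 0.04953.
CI: 0.2617 ± 0.04953 → (0.212, 0.311).
With 90% confidence, each one-unit increase in incubation time is associated with a change of between 0.212 and 0.311 log₁₀ CFU in bacterial colony count.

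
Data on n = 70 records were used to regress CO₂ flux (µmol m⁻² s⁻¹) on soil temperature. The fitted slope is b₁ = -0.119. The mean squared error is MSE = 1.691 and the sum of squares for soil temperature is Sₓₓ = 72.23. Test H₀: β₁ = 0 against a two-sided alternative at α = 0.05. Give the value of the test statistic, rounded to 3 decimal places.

SE(b₁) = √(MSE/Sₓₓ) = √(1.691/72.23) = 0.153008.
t = -0.119 / 0.153008 = -0.778.
df = n − 2 = 68.
Two-sided p ≈ 0.4394, which is ≥ 0.05, so fail to reject H₀.
The data do not give significant evidence of an association between soil temperature and CO₂ flux.

t = -0.778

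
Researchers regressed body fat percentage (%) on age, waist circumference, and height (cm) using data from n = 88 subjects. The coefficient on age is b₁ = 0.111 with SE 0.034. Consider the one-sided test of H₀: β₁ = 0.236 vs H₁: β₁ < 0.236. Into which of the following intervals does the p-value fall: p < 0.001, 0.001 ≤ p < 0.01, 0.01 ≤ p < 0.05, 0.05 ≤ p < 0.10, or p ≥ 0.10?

t = (0.111 − 0.236) / 0.034 = -3.676.
df = n − k − 1 = 88 − 3 − 1 = 84.
One-sided p = P(T_{84} < t) ≈ 0.0002.
So p < 0.001.

p < 0.001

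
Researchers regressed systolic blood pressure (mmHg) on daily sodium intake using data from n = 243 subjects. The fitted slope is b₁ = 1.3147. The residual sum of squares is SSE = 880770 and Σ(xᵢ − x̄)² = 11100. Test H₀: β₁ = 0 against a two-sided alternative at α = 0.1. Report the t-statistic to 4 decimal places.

t = 2.2912

MSE = SSE/(n − 2) = 880770/241 = 3654.65.
SE(b₁) = √(MSE/Sₓₓ) = √(3654.65/11100) = 0.573801.
t = 1.3147 / 0.573801 = 2.2912.
df = n − 2 = 241.
Two-sided p ≈ 0.0228, which is < 0.1, so reject H₀.
There is evidence that daily sodium intake is associated with systolic blood pressure.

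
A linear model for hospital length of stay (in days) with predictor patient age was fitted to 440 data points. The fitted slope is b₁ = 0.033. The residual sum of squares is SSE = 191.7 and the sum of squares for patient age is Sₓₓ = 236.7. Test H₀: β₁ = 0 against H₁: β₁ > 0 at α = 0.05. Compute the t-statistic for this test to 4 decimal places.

t = 0.7674

MSE = SSE/(n − 2) = 191.7/438 = 0.437671.
SE(b₁) = √(MSE/Sₓₓ) = √(0.437671/236.7) = 0.0430006.
t = 0.033 / 0.0430006 = 0.7674.
df = n − 2 = 438.
One-sided p ≈ 0.2216, which is ≥ 0.05, so fail to reject H₀.
The data do not give significant evidence that the true slope on patient age is positive.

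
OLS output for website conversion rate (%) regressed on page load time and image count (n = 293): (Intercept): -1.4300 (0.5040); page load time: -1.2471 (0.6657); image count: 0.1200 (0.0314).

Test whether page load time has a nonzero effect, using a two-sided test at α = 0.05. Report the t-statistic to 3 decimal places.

t = -1.873

Read off: b = -1.2471, SE = 0.6657 for page load time.
H₀: β₁ = 0 vs H₁: β₁ ≠ 0.
t = -1.2471 / 0.6657 = -1.873.
df = n − k − 1 = 293 − 2 − 1 = 290.
Two-sided p ≈ 0.0620, which is ≥ 0.05, so fail to reject H₀.
The data do not give significant evidence of an association between page load time and website conversion rate, after adjusting for the other predictors.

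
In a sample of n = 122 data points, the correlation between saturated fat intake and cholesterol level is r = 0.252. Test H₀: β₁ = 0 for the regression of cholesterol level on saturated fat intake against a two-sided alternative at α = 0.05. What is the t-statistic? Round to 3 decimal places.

t = r·√(n − 2)/√(1 − r²) = 0.252·√120/√0.936496 = 2.853.
df = n − 2 = 120.
Two-sided p ≈ 0.0051, which is < 0.05, so reject H₀.
There is evidence of a linear association between saturated fat intake and cholesterol level.

t = 2.853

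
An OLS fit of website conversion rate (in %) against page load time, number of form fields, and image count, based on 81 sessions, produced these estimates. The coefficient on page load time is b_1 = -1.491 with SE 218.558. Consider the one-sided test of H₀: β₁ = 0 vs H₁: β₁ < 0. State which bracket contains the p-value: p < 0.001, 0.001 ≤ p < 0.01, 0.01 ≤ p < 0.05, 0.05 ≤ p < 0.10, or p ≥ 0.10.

t = -1.491 / 218.558 = -0.007.
df = n − k − 1 = 81 − 3 − 1 = 77.
One-sided p = P(T_{77} < t) ≈ 0.4973.
So p ≥ 0.10.

p ≥ 0.10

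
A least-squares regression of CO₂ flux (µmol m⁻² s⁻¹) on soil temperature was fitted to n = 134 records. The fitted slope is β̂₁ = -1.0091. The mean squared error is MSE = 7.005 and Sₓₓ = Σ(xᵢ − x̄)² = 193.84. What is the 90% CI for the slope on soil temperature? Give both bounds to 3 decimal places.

SE(β̂₁) = √(MSE/Sₓₓ) = √(7.005/193.84) = 0.1901.
df = n − 2 = 132.
t* = t_{0.05, 132} = 1.656479.
Margin = t* × SE = 1.656479 × 0.1901 = 0.31490.
CI: -1.0091 ± 0.31490 → (-1.324, -0.694).
With 90% confidence, each one-unit increase in soil temperature is associated with a change of between -1.324 and -0.694 µmol m⁻² s⁻¹ in CO₂ flux.

(-1.324, -0.694)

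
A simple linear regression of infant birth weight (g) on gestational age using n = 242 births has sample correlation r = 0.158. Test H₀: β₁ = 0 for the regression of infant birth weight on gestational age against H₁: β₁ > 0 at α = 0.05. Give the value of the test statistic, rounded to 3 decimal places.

t = r·√(n − 2)/√(1 − r²) = 0.158·√240/√0.975036 = 2.479.
df = n − 2 = 240.
One-sided p ≈ 0.0069, which is < 0.05, so reject H₀.
There is evidence of a linear association between gestational age and infant birth weight.

t = 2.479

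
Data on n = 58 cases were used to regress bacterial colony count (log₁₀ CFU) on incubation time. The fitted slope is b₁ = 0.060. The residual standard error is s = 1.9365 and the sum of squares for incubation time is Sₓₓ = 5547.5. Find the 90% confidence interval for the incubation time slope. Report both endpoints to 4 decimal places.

SE(b₁) = s/√Sₓₓ = 1.9365/√5547.5 = 0.0259997.
df = n − 2 = 56.
t* = t_{0.05, 56} = 1.672522.
Margin = t* × SE = 1.672522 × 0.0259997 = 0.043485.
CI: 0.060 ± 0.043485 → (0.0165, 0.1035).
With 90% confidence, each one-unit increase in incubation time is associated with a change of between 0.0165 and 0.1035 log₁₀ CFU in bacterial colony count.

(0.0165, 0.1035)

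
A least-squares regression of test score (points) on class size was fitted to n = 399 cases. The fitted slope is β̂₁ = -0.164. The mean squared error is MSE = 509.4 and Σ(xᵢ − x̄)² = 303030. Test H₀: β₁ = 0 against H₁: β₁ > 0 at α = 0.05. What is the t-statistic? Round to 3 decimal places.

t = -4.000

SE(β̂₁) = √(MSE/Sₓₓ) = √(509.4/303030) = 0.0410003.
t = -0.164 / 0.0410003 = -4.000.
df = n − 2 = 397.
One-sided p ≈ 1.0000, which is ≥ 0.05, so fail to reject H₀.
The data do not give significant evidence that the true slope on class size is positive.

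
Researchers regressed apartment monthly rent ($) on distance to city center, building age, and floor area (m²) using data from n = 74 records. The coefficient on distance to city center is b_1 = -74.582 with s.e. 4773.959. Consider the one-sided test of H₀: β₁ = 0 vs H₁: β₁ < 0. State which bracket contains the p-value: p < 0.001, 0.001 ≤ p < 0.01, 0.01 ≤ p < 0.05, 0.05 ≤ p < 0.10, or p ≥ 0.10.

p ≥ 0.10

t = -74.582 / 4773.959 = -0.016.
df = n − k − 1 = 74 − 3 − 1 = 70.
One-sided p = P(T_{70} < t) ≈ 0.4938.
So p ≥ 0.10.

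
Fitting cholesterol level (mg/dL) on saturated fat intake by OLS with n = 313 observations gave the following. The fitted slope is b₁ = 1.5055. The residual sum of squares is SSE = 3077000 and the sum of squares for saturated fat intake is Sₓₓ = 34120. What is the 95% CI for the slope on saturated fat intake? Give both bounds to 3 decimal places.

(0.446, 2.565)

MSE = SSE/(n − 2) = 3077000/311 = 9893.89.
SE(b₁) = √(MSE/Sₓₓ) = √(9893.89/34120) = 0.538492.
df = n − 2 = 311.
t* = t_{0.025, 311} = 1.967621.
Margin = t* × SE = 1.967621 × 0.538492 = 1.05955.
CI: 1.5055 ± 1.05955 → (0.446, 2.565).
With 95% confidence, each one-unit increase in saturated fat intake is associated with a change of between 0.446 and 2.565 mg/dL in cholesterol level.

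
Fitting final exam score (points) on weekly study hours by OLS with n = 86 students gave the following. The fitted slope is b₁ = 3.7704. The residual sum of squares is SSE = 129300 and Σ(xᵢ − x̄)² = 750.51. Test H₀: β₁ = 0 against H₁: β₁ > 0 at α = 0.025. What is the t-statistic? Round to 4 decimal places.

MSE = SSE/(n − 2) = 129300/84 = 1539.29.
SE(b₁) = √(MSE/Sₓₓ) = √(1539.29/750.51) = 1.43213.
t = 3.7704 / 1.43213 = 2.6327.
df = n − 2 = 84.
One-sided p ≈ 0.0050, which is < 0.025, so reject H₀.
There is evidence that the true slope on weekly study hours is positive.

t = 2.6327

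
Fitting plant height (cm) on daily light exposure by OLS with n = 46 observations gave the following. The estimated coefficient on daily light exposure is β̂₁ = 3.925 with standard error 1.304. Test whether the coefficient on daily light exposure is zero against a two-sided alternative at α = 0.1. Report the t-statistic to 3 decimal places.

t = 3.010

H₀: β₁ = 0 vs H₁: β₁ ≠ 0.
t = (β̂₁ − β₁⁰)/SE = 3.925 / 1.304 = 3.010.
df = n − 2 = 46 − 2 = 44.
Two-sided p ≈ 0.0043, which is < 0.1, so reject H₀.
There is evidence that daily light exposure is associated with plant height.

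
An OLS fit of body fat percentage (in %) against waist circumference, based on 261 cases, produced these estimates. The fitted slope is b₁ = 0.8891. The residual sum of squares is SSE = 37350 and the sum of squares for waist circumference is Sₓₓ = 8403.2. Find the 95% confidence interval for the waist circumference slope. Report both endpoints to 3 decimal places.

MSE = SSE/(n − 2) = 37350/259 = 144.208.
SE(b₁) = √(MSE/Sₓₓ) = √(144.208/8403.2) = 0.131001.
df = n − 2 = 259.
t* = t_{0.025, 259} = 1.969166.
Margin = t* × SE = 1.969166 × 0.131001 = 0.25796.
CI: 0.8891 ± 0.25796 → (0.631, 1.147).
With 95% confidence, each one-unit increase in waist circumference is associated with a change of between 0.631 and 1.147 % in body fat percentage.

(0.631, 1.147)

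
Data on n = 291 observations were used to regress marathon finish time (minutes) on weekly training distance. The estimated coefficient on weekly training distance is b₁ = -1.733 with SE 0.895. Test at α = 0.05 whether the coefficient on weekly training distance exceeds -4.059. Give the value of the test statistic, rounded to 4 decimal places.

H₀: β₁ = -4.059 vs H₁: β₁ > -4.059.
t = (b₁ − β₁⁰)/SE = (-1.733 − (-4.059)) / 0.895 = 2.5989.
df = n − 2 = 291 − 2 = 289.
One-sided p ≈ 0.0049, which is < 0.05, so reject H₀.
There is evidence that the true slope on weekly training distance exceeds -4.059 minutes per unit.

t = 2.5989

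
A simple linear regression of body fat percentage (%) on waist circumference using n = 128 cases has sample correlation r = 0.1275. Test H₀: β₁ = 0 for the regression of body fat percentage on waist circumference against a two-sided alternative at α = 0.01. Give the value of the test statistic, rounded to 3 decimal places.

t = 1.443

t = r·√(n − 2)/√(1 − r²) = 0.1275·√126/√0.983744 = 1.443.
df = n − 2 = 126.
Two-sided p ≈ 0.1515, which is ≥ 0.01, so fail to reject H₀.
The data do not give significant evidence of a linear association between waist circumference and body fat percentage.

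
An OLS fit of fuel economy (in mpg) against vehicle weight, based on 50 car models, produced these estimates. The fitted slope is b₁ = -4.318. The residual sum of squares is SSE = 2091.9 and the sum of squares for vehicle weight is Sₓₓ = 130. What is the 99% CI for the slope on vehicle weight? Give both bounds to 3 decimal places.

MSE = SSE/(n − 2) = 2091.9/48 = 43.5813.
SE(b₁) = √(MSE/Sₓₓ) = √(43.5813/130) = 0.578999.
df = n − 2 = 48.
t* = t_{0.005, 48} = 2.682204.
Margin = t* × SE = 2.682204 × 0.578999 = 1.55299.
CI: -4.318 ± 1.55299 → (-5.871, -2.765).
With 99% confidence, each one-unit increase in vehicle weight is associated with a change of between -5.871 and -2.765 mpg in fuel economy.

(-5.871, -2.765)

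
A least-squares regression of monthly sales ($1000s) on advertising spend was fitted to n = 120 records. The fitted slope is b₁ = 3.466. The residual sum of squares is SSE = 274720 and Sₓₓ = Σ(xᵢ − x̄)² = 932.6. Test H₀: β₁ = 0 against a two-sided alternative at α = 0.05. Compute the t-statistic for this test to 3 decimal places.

MSE = SSE/(n − 2) = 274720/118 = 2328.14.
SE(b₁) = √(MSE/Sₓₓ) = √(2328.14/932.6) = 1.58.
t = 3.466 / 1.58 = 2.194.
df = n − 2 = 118.
Two-sided p ≈ 0.0302, which is < 0.05, so reject H₀.
There is evidence that advertising spend is associated with monthly sales.

t = 2.194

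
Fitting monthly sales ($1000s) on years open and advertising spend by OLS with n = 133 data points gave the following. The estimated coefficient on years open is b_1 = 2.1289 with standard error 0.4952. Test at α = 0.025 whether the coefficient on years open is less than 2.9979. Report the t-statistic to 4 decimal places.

t = -1.7548

H₀: β₁ = 2.9979 vs H₁: β₁ < 2.9979.
t = (b_1 − β₁⁰)/SE = (2.1289 − 2.9979) / 0.4952 = -1.7548.
df = n − k − 1 = 133 − 2 − 1 = 130.
One-sided p ≈ 0.0408, which is ≥ 0.025, so fail to reject H₀.
The data do not give significant evidence that the true slope on years open is below 2.9979 $1000s per unit, holding the other predictors fixed.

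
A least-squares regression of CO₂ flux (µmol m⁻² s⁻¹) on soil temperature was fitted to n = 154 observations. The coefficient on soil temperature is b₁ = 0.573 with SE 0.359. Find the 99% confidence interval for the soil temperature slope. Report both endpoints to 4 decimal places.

(-0.3635, 1.5095)

df = n − 2 = 154 − 2 = 152.
t* = t_{0.005, 152} = 2.608561.
Margin = t* × SE = 2.608561 × 0.359 = 0.936473.
CI: 0.573 ± 0.936473 → (-0.3635, 1.5095).
With 99% confidence, each one-unit increase in soil temperature is associated with a change of between -0.3635 and 1.5095 µmol m⁻² s⁻¹ in CO₂ flux.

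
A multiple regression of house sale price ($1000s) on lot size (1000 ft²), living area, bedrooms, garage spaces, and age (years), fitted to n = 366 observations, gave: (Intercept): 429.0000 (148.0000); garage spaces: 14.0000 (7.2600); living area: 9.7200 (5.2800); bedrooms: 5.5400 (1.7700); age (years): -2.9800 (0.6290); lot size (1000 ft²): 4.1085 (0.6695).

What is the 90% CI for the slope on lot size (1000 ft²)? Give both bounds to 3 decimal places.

Read off: b = 4.1085, SE = 0.6695 for lot size (1000 ft²).
df = n − k − 1 = 366 − 5 − 1 = 360.
t* = t_{0.05, 360} = 1.649097.
Margin = t* × SE = 1.649097 × 0.6695 = 1.10407.
CI: 4.1085 ± 1.10407 → (3.004, 5.213).

(3.004, 5.213)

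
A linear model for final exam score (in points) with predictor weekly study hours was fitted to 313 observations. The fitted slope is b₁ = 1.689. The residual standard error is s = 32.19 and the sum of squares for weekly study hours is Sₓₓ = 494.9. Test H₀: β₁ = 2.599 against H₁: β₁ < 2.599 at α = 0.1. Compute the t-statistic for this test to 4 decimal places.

SE(b₁) = s/√Sₓₓ = 32.19/√494.9 = 1.44698.
t = (1.689 − 2.599) / 1.44698 = -0.6289.
df = n − 2 = 311.
One-sided p ≈ 0.2649, which is ≥ 0.1, so fail to reject H₀.
The data do not give significant evidence that the true slope on weekly study hours is below 2.599 points per unit.

t = -0.6289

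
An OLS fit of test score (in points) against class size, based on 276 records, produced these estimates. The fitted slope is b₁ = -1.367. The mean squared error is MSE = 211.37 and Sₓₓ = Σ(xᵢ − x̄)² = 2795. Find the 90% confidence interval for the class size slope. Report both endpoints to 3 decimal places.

(-1.821, -0.913)

SE(b₁) = √(MSE/Sₓₓ) = √(211.37/2795) = 0.274999.
df = n − 2 = 274.
t* = t_{0.05, 274} = 1.650434.
Margin = t* × SE = 1.650434 × 0.274999 = 0.45387.
CI: -1.367 ± 0.45387 → (-1.821, -0.913).
With 90% confidence, each one-unit increase in class size is associated with a change of between -1.821 and -0.913 points in test score.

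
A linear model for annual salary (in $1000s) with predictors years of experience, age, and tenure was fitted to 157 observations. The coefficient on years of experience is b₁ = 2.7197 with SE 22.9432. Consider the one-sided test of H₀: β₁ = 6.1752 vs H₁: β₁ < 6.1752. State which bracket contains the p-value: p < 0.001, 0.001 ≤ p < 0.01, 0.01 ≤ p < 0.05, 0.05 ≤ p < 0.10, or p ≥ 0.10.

p ≥ 0.10

t = (2.7197 − 6.1752) / 22.9432 = -0.151.
df = n − k − 1 = 157 − 3 − 1 = 153.
One-sided p = P(T_{153} < t) ≈ 0.4402.
So p ≥ 0.10.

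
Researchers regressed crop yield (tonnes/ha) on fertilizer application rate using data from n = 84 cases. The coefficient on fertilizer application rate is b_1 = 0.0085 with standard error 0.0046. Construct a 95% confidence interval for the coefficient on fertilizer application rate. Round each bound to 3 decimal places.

(-0.001, 0.018)

df = n − 2 = 84 − 2 = 82.
t* = t_{0.025, 82} = 1.989319.
Margin = t* × SE = 1.989319 × 0.0046 = 0.00915.
CI: 0.0085 ± 0.00915 → (-0.001, 0.018).
With 95% confidence, each one-unit increase in fertilizer application rate is associated with a change of between -0.001 and 0.018 tonnes/ha in crop yield.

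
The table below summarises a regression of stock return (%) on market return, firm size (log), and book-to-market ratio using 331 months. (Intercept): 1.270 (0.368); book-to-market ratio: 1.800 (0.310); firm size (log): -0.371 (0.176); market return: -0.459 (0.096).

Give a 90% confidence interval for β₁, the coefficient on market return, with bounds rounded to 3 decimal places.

Read off: b = -0.459, SE = 0.096 for market return.
df = n − k − 1 = 331 − 3 − 1 = 327.
t* = t_{0.05, 327} = 1.649527.
Margin = t* × SE = 1.649527 × 0.096 = 0.15835.
CI: -0.459 ± 0.15835 → (-0.617, -0.301).

(-0.617, -0.301)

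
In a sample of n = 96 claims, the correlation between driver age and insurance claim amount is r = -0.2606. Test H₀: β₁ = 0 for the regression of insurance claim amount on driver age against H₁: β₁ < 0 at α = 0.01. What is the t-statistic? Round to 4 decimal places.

t = -2.6170

t = r·√(n − 2)/√(1 − r²) = -0.2606·√94/√0.932088 = -2.6170.
df = n − 2 = 94.
One-sided p ≈ 0.0052, which is < 0.01, so reject H₀.
There is evidence of a linear association between driver age and insurance claim amount.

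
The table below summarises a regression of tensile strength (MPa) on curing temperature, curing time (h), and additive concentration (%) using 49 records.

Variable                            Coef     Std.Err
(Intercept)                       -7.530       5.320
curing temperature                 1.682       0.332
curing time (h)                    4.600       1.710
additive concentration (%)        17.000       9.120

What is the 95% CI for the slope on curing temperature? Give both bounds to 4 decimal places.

(1.0133, 2.3507)

Read off: b = 1.682, SE = 0.332 for curing temperature.
df = n − k − 1 = 49 − 3 − 1 = 45.
t* = t_{0.025, 45} = 2.014103.
Margin = t* × SE = 2.014103 × 0.332 = 0.668682.
CI: 1.682 ± 0.668682 → (1.0133, 2.3507).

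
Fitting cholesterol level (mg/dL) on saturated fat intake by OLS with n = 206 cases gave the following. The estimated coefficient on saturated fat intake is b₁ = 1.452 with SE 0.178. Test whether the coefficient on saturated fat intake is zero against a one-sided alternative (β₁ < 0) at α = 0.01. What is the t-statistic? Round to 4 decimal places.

t = 8.1573

H₀: β₁ = 0 vs H₁: β₁ < 0.
t = (b₁ − β₁⁰)/SE = 1.452 / 0.178 = 8.1573.
df = n − 2 = 206 − 2 = 204.
One-sided p ≈ 1.0000, which is ≥ 0.01, so fail to reject H₀.
The data do not give significant evidence that the true slope on saturated fat intake is negative.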